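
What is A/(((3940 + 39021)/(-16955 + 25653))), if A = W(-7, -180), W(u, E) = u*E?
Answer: 10959480/42961 ≈ 255.10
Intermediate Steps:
W(u, E) = E*u
A = 1260 (A = -180*(-7) = 1260)
A/(((3940 + 39021)/(-16955 + 25653))) = 1260/(((3940 + 39021)/(-16955 + 25653))) = 1260/((42961/8698)) = 1260/((42961*(1/8698))) = 1260/(42961/8698) = 1260*(8698/42961) = 10959480/42961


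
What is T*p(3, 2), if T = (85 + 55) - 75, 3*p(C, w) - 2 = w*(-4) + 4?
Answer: -130/3 ≈ -43.333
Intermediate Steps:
p(C, w) = 2 - 4*w/3 (p(C, w) = ⅔ + (w*(-4) + 4)/3 = ⅔ + (-4*w + 4)/3 = ⅔ + (4 - 4*w)/3 = ⅔ + (4/3 - 4*w/3) = 2 - 4*w/3)
T = 65 (T = 140 - 75 = 65)
T*p(3, 2) = 65*(2 - 4/3*2) = 65*(2 - 8/3) = 65*(-⅔) = -130/3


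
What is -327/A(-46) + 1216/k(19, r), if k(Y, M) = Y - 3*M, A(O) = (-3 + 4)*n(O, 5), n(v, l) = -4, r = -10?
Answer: 20887/196 ≈ 106.57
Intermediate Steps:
A(O) = -4 (A(O) = (-3 + 4)*(-4) = 1*(-4) = -4)
k(Y, M) = Y - 3*M
-327/A(-46) + 1216/k(19, r) = -327/(-4) + 1216/(19 - 3*(-10)) = -327*(-¼) + 1216/(19 + 30) = 327/4 + 1216/49 = 20887/196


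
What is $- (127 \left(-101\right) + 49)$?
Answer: $12778$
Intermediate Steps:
$- (127 \left(-101\right) + 49) = - (-12827 + 49) = \left(-1\right) \left(-12778\right) = 12778$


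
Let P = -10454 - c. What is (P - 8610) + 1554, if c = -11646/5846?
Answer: -51175907/2923 ≈ -17508.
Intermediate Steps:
c = -5823/2923 (c = -11646*1/5846 = -5823/2923 ≈ -1.9921)
P = -30551219/2923 (P = -10454 - 1*(-5823/2923) = -10454 + 5823/2923 = -30551219/2923 ≈ -10452.)
(P - 8610) + 1554 = (-30551219/2923 - 8610) + 1554 = -55718249/2923 + 1554 = -51175907/2923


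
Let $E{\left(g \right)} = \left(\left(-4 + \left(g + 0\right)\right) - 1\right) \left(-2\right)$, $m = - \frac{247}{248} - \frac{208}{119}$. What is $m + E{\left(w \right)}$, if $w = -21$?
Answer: $\frac{1453647}{29512} \approx 49.256$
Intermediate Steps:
$m = - \frac{80977}{29512}$ ($m = \left(-247\right) \frac{1}{248} - \frac{208}{119} = - \frac{247}{248} - \frac{208}{119} = - \frac{80977}{29512} \approx -2.7439$)
$E{\left(g \right)} = 10 - 2 g$ ($E{\left(g \right)} = \left(\left(-4 + g\right) - 1\right) \left(-2\right) = \left(-5 + g\right) \left(-2\right) = 10 - 2 g$)
$m + E{\left(w \right)} = - \frac{80977}{29512} + \left(10 - -42\right) = - \frac{80977}{29512} + \left(10 + 42\right) = - \frac{80977}{29512} + 52 = \frac{1453647}{29512}$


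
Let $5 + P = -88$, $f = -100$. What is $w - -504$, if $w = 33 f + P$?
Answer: $-2889$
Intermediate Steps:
$P = -93$ ($P = -5 - 88 = -93$)
$w = -3393$ ($w = 33 \left(-100\right) - 93 = -3300 - 93 = -3393$)
$w - -504 = -3393 - -504 = -3393 + 504 = -2889$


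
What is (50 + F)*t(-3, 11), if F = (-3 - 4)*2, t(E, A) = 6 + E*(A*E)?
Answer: 3780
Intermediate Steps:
t(E, A) = 6 + A*E²
F = -14 (F = -7*2 = -14)
(50 + F)*t(-3, 11) = (50 - 14)*(6 + 11*(-3)²) = 36*(6 + 11*9) = 36*(6 + 99) = 36*105 = 3780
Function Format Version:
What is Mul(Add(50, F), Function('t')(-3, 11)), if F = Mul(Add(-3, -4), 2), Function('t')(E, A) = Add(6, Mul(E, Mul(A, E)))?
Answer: 3780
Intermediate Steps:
Function('t')(E, A) = Add(6, Mul(A, Pow(E, 2)))
F = -14 (F = Mul(-7, 2) = -14)
Mul(Add(50, F), Function('t')(-3, 11)) = Mul(Add(50, -14), Add(6, Mul(11, Pow(-3, 2)))) = Mul(36, Add(6, Mul(11, 9))) = Mul(36, Add(6, 99)) = Mul(36, 105) = 3780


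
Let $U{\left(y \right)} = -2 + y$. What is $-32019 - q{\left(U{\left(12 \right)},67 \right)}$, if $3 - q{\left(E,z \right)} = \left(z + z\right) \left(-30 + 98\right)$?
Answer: $-22910$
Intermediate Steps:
$q{\left(E,z \right)} = 3 - 136 z$ ($q{\left(E,z \right)} = 3 - \left(z + z\right) \left(-30 + 98\right) = 3 - 2 z 68 = 3 - 136 z$)
$-32019 - q{\left(U{\left(12 \right)},67 \right)} = -32019 - \left(3 - 9112\right) = -32019 - -9109 = -32019 + 9109 = -22910$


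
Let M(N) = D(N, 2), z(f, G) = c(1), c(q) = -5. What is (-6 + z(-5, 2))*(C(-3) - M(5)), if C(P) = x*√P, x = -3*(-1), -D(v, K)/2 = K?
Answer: -44 - 33*I*√3 ≈ -44.0 - 57.158*I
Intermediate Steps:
D(v, K) = -2*K
x = 3
z(f, G) = -5
M(N) = -4 (M(N) = -2*2 = -4)
C(P) = 3*√P
(-6 + z(-5, 2))*(C(-3) - M(5)) = (-6 - 5)*(3*√(-3) - 1*(-4)) = -11*(3*(I*√3) + 4) = -11*(3*I*√3 + 4) = -11*(4 + 3*I*√3) = -44 - 33*I*√3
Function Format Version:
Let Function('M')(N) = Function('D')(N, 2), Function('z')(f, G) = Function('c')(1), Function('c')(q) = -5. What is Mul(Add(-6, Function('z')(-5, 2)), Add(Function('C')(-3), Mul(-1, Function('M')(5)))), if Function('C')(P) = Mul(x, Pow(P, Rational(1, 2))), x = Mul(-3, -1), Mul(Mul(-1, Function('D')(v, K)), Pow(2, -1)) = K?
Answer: Add(-44, Mul(-33, I, Pow(3, Rational(1, 2)))) ≈ Add(-44.000, Mul(-57.158, I))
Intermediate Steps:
Function('D')(v, K) = Mul(-2, K)
x = 3
Function('z')(f, G) = -5
Function('M')(N) = -4 (Function('M')(N) = Mul(-2, 2) = -4)
Function('C')(P) = Mul(3, Pow(P, Rational(1, 2)))
Mul(Add(-6, Function('z')(-5, 2)), Add(Function('C')(-3), Mul(-1, Function('M')(5)))) = Mul(Add(-6, -5), Add(Mul(3, Pow(-3, Rational(1, 2))), Mul(-1, -4))) = Mul(-11, Add(Mul(3, Mul(I, Pow(3, Rational(1, 2)))), 4)) = Mul(-11, Add(Mul(3, I, Pow(3, Rational(1, 2))), 4)) = Mul(-11, Add(4, Mul(3, I, Pow(3, Rational(1, 2))))) = Add(-44, Mul(-33, I, Pow(3, Rational(1, 2))))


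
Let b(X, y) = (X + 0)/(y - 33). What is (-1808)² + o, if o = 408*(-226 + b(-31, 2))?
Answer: 3177064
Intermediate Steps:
b(X, y) = X/(-33 + y)
o = -91800 (o = 408*(-226 - 31/(-33 + 2)) = 408*(-226 - 31/(-31)) = 408*(-226 - 31*(-1/31)) = 408*(-226 + 1) = 408*(-225) = -91800)
(-1808)² + o = (-1808)² - 91800 = 3268864 - 91800 = 3177064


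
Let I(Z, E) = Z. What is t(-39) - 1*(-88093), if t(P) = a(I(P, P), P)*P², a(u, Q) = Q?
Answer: 28774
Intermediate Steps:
t(P) = P³ (t(P) = P*P² = P³)
t(-39) - 1*(-88093) = (-39)³ - 1*(-88093) = -59319 + 88093 = 28774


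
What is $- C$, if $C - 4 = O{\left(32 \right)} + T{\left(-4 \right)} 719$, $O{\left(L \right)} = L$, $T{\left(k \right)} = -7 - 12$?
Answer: $13625$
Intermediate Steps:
$T{\left(k \right)} = -19$
$C = -13625$ ($C = 4 + \left(32 - 13661\right) = 4 - 13629 = -13625$)
$- C = \left(-1\right) \left(-13625\right) = 13625$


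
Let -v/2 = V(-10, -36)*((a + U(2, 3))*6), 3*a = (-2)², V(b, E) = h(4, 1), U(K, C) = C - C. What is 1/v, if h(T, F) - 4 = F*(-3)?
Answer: -1/16 ≈ -0.062500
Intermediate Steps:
h(T, F) = 4 - 3*F (h(T, F) = 4 + F*(-3) = 4 - 3*F)
U(K, C) = 0
V(b, E) = 1 (V(b, E) = 4 - 3*1 = 4 - 3 = 1)
a = 4/3 (a = (⅓)*(-2)² = (⅓)*4 = 4/3 ≈ 1.3333)
v = -16 (v = -2*(4/3 + 0)*6 = -2*(4/3)*6 = -2*8 = -16)
1/v = 1/(-16) = -1/16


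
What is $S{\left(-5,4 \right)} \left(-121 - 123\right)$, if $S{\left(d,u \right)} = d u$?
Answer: $4880$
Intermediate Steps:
$S{\left(-5,4 \right)} \left(-121 - 123\right) = \left(-5\right) 4 \left(-121 - 123\right) = \left(-20\right) \left(-244\right) = 4880$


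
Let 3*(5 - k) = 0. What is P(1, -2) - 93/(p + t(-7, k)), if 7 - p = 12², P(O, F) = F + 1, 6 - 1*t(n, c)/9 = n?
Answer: 73/20 ≈ 3.6500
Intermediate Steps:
k = 5 (k = 5 - ⅓*0 = 5 + 0 = 5)
t(n, c) = 54 - 9*n
P(O, F) = 1 + F
p = -137 (p = 7 - 1*12² = 7 - 1*144 = 7 - 144 = -137)
P(1, -2) - 93/(p + t(-7, k)) = (1 - 2) - 93/(-137 + (54 - 9*(-7))) = -1 - 93/(-137 + (54 + 63)) = -1 - 93/(-137 + 117) = -1 - 93/(-20) = -1 - 1/20*(-93) = -1 + 93/20 = 73/20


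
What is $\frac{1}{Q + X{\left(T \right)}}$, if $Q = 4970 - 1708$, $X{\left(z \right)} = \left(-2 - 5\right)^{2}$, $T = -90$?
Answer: $\frac{1}{3311} \approx 0.00030202$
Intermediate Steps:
$X{\left(z \right)} = 49$ ($X{\left(z \right)} = \left(-7\right)^{2} = 49$)
$Q = 3262$ ($Q = 4970 - 1708 = 3262$)
$\frac{1}{Q + X{\left(T \right)}} = \frac{1}{3262 + 49} = \frac{1}{3311}$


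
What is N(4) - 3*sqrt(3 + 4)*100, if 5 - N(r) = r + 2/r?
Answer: 1/2 - 300*sqrt(7) ≈ -793.23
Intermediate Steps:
N(r) = 5 - r - 2/r (N(r) = 5 - (r + 2/r) = 5 + (-r - 2/r) = 5 - r - 2/r)
N(4) - 3*sqrt(3 + 4)*100 = (5 - 1*4 - 2/4) - 3*sqrt(3 + 4)*100 = (5 - 4 - 2*1/4) - 3*sqrt(7)*100 = (5 - 4 - 1/2) - 300*sqrt(7) = 1/2 - 300*sqrt(7)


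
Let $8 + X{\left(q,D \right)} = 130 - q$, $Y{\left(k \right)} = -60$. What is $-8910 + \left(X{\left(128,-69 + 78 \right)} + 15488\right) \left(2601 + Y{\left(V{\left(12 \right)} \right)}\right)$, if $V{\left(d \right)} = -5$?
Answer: $39330852$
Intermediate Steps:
$X{\left(q,D \right)} = 122 - q$ ($X{\left(q,D \right)} = -8 - \left(-130 + q\right) = 122 - q$)
$-8910 + \left(X{\left(128,-69 + 78 \right)} + 15488\right) \left(2601 + Y{\left(V{\left(12 \right)} \right)}\right) = -8910 + \left(\left(122 - 128\right) + 15488\right) \left(2601 - 60\right) = -8910 + \left(\left(122 - 128\right) + 15488\right) 2541 = -8910 + \left(-6 + 15488\right) 2541 = -8910 + 15482 \cdot 2541 = -8910 + 39339762 = 39330852$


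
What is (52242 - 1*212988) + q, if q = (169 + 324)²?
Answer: 82303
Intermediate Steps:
q = 243049 (q = 493² = 243049)
(52242 - 1*212988) + q = (52242 - 1*212988) + 243049 = (52242 - 212988) + 243049 = -160746 + 243049 = 82303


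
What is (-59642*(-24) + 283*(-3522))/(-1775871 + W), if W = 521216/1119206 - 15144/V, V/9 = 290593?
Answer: -212059676179886634/866358698240664239 ≈ -0.24477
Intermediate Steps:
V = 2615337 (V = 9*290593 = 2615337)
W = 224367705688/487850143737 (W = 521216/1119206 - 15144/2615337 = 521216*(1/1119206) - 15144*1/2615337 = 260608/559603 - 5048/871779 = 224367705688/487850143737 ≈ 0.45991)
(-59642*(-24) + 283*(-3522))/(-1775871 + W) = (-59642*(-24) + 283*(-3522))/(-1775871 + 224367705688/487850143737) = (1431408 - 996726)/(-866358698240664239/487850143737) = 434682*(-487850143737/866358698240664239) = -212059676179886634/866358698240664239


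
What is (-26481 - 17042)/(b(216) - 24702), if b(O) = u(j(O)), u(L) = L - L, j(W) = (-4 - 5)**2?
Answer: 43523/24702 ≈ 1.7619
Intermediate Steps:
j(W) = 81 (j(W) = (-9)**2 = 81)
u(L) = 0
b(O) = 0
(-26481 - 17042)/(b(216) - 24702) = (-26481 - 17042)/(0 - 24702) = -43523/(-24702) = -43523*(-1/24702) = 43523/24702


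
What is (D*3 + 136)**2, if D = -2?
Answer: 16900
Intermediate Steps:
(D*3 + 136)**2 = (-2*3 + 136)**2 = (-6 + 136)**2 = 130**2 = 16900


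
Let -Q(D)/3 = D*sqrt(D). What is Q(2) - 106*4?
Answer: -424 - 6*sqrt(2) ≈ -432.49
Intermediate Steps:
Q(D) = -3*D**(3/2) (Q(D) = -3*D*sqrt(D) = -3*D**(3/2))
Q(2) - 106*4 = -6*sqrt(2) - 106*4 = -6*sqrt(2) - 424 = -424 - 6*sqrt(2)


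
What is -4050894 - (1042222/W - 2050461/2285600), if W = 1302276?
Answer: -3014353222611835091/744120506400 ≈ -4.0509e+6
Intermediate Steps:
-4050894 - (1042222/W - 2050461/2285600) = -4050894 - (1042222/1302276 - 2050461/2285600) = -4050894 - (1042222*(1/1302276) - 2050461*1/2285600) = -4050894 - (521111/651138 - 2050461/2285600) = -4050894 - 1*(-72040886509/744120506400) = -4050894 + 72040886509/744120506400 = -3014353222611835091/744120506400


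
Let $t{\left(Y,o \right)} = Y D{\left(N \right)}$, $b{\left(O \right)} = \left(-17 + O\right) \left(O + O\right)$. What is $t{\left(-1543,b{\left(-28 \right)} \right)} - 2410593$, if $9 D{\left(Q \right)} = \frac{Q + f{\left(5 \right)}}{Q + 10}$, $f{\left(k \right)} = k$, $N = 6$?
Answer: $- \frac{347142365}{144} \approx -2.4107 \cdot 10^{6}$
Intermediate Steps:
$D{\left(Q \right)} = \frac{5 + Q}{9 \left(10 + Q\right)}$ ($D{\left(Q \right)} = \frac{\left(Q + 5\right) \frac{1}{Q + 10}}{9} = \frac{\left(5 + Q\right) \frac{1}{10 + Q}}{9} = \frac{\frac{1}{10 + Q} \left(5 + Q\right)}{9} = \frac{5 + Q}{9 \left(10 + Q\right)}$)
$b{\left(O \right)} = 2 O \left(-17 + O\right)$ ($b{\left(O \right)} = \left(-17 + O\right) 2 O = 2 O \left(-17 + O\right)$)
$t{\left(Y,o \right)} = \frac{11 Y}{144}$ ($t{\left(Y,o \right)} = Y \frac{5 + 6}{9 \left(10 + 6\right)} = Y \frac{1}{9} \cdot \frac{1}{16} \cdot 11 = Y \frac{11}{144} = \frac{11 Y}{144}$)
$t{\left(-1543,b{\left(-28 \right)} \right)} - 2410593 = \frac{11}{144} \left(-1543\right) - 2410593 = - \frac{16973}{144} - 2410593 = - \frac{347142365}{144}$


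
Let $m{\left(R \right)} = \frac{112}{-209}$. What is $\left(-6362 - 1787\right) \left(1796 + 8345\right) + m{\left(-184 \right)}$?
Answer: $- \frac{17271552993}{209} \approx -8.2639 \cdot 10^{7}$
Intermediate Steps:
$m{\left(R \right)} = - \frac{112}{209}$ ($m{\left(R \right)} = 112 \left(- \frac{1}{209}\right) = - \frac{112}{209}$)
$\left(-6362 - 1787\right) \left(1796 + 8345\right) + m{\left(-184 \right)} = \left(-6362 - 1787\right) \left(1796 + 8345\right) - \frac{112}{209} = \left(-8149\right) 10141 - \frac{112}{209} = -82639009 - \frac{112}{209} = - \frac{17271552993}{209}$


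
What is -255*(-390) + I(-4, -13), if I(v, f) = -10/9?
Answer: 895040/9 ≈ 99449.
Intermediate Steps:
I(v, f) = -10/9 (I(v, f) = -10*⅑ = -10/9)
-255*(-390) + I(-4, -13) = -255*(-390) - 10/9 = 99450 - 10/9 = 895040/9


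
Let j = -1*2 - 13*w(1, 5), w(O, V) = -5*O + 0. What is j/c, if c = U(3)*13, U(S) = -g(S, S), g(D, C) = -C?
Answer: 21/13 ≈ 1.6154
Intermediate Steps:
w(O, V) = -5*O
U(S) = S (U(S) = -(-1)*S = S)
c = 39 (c = 3*13 = 39)
j = 63 (j = -1*2 - (-65) = -2 - 13*(-5) = -2 + 65 = 63)
j/c = 63/39 = 63*(1/39) = 21/13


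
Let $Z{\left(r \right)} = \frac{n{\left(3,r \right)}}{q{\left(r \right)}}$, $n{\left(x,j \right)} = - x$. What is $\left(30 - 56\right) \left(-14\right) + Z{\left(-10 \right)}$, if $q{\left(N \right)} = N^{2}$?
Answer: $\frac{36397}{100} \approx 363.97$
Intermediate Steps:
$Z{\left(r \right)} = - \frac{3}{r^{2}}$ ($Z{\left(r \right)} = \frac{\left(-1\right) 3}{r^{2}} = - \frac{3}{r^{2}}$)
$\left(30 - 56\right) \left(-14\right) + Z{\left(-10 \right)} = \left(30 - 56\right) \left(-14\right) - \frac{3}{100} = \left(-26\right) \left(-14\right) - \frac{3}{100} = 364 - \frac{3}{100} = \frac{36397}{100}$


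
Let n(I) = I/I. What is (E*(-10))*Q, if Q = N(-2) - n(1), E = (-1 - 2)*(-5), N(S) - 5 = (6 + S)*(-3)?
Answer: 1200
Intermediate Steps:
n(I) = 1
N(S) = -13 - 3*S (N(S) = 5 + (6 + S)*(-3) = 5 + (-18 - 3*S) = -13 - 3*S)
E = 15 (E = -3*(-5) = 15)
Q = -8 (Q = (-13 - 3*(-2)) - 1*1 = (-13 + 6) - 1 = -7 - 1 = -8)
(E*(-10))*Q = (15*(-10))*(-8) = -150*(-8) = 1200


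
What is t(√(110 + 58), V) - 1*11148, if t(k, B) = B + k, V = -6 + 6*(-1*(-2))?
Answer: -11142 + 2*√42 ≈ -11129.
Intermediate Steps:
V = 6 (V = -6 + 6*2 = -6 + 12 = 6)
t(√(110 + 58), V) - 1*11148 = (6 + √(110 + 58)) - 1*11148 = (6 + √168) - 11148 = (6 + 2*√42) - 11148 = -11142 + 2*√42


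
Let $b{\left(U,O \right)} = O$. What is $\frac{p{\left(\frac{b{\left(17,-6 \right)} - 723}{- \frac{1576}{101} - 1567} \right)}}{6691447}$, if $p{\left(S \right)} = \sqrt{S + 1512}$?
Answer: $\frac{3 \sqrt{477074610735}}{356526987607} \approx 5.812 \cdot 10^{-6}$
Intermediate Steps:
$p{\left(S \right)} = \sqrt{1512 + S}$
$\frac{p{\left(\frac{b{\left(17,-6 \right)} - 723}{- \frac{1576}{101} - 1567} \right)}}{6691447} = \frac{\sqrt{1512 + \frac{-6 - 723}{- \frac{1576}{101} - 1567}}}{6691447} = \sqrt{1512 - \frac{729}{\left(-1576\right) \frac{1}{101} - 1567}} \cdot \frac{1}{6691447} = \sqrt{1512 - \frac{729}{- \frac{1576}{101} - 1567}} \cdot \frac{1}{6691447} = \sqrt{1512 - \frac{729}{- \frac{159843}{101}}} \cdot \frac{1}{6691447} = \sqrt{1512 - - \frac{24543}{53281}} \cdot \frac{1}{6691447} = \sqrt{1512 + \frac{24543}{53281}} \cdot \frac{1}{6691447} = \sqrt{\frac{80585415}{53281}} \cdot \frac{1}{6691447} = \frac{3 \sqrt{477074610735}}{53281} \cdot \frac{1}{6691447} = \frac{3 \sqrt{477074610735}}{356526987607}$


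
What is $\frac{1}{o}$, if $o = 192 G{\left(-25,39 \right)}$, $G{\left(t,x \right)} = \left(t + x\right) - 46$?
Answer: $- \frac{1}{6144} \approx -0.00016276$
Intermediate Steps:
$G{\left(t,x \right)} = -46 + t + x$
$o = -6144$ ($o = 192 \left(-46 - 25 + 39\right) = 192 \left(-32\right) = -6144$)
$\frac{1}{o} = \frac{1}{-6144} = - \frac{1}{6144}$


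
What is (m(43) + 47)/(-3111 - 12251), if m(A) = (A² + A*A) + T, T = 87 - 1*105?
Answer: -3727/15362 ≈ -0.24261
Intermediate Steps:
T = -18 (T = 87 - 105 = -18)
m(A) = -18 + 2*A² (m(A) = (A² + A*A) - 18 = (A² + A²) - 18 = 2*A² - 18 = -18 + 2*A²)
(m(43) + 47)/(-3111 - 12251) = ((-18 + 2*43²) + 47)/(-3111 - 12251) = ((-18 + 2*1849) + 47)/(-15362) = ((-18 + 3698) + 47)*(-1/15362) = (3680 + 47)*(-1/15362) = 3727*(-1/15362) = -3727/15362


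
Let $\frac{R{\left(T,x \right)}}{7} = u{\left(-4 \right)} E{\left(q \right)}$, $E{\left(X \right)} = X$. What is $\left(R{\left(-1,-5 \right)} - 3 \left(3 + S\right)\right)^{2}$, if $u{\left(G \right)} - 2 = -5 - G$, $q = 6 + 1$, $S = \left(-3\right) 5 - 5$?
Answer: $10000$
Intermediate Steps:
$S = -20$ ($S = -15 - 5 = -20$)
$q = 7$
$u{\left(G \right)} = -3 - G$ ($u{\left(G \right)} = 2 - \left(5 + G\right) = -3 - G$)
$R{\left(T,x \right)} = 49$ ($R{\left(T,x \right)} = 7 \left(-3 - -4\right) 7 = 7 \left(-3 + 4\right) 7 = 7 \cdot 1 \cdot 7 = 7 \cdot 7 = 49$)
$\left(R{\left(-1,-5 \right)} - 3 \left(3 + S\right)\right)^{2} = \left(49 - 3 \left(3 - 20\right)\right)^{2} = \left(49 - -51\right)^{2} = \left(49 + 51\right)^{2} = 100^{2} = 10000$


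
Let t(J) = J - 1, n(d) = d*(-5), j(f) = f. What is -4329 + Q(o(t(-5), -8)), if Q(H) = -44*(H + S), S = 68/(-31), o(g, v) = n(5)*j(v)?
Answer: -404007/31 ≈ -13032.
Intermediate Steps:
n(d) = -5*d
t(J) = -1 + J
o(g, v) = -25*v (o(g, v) = (-5*5)*v = -25*v)
S = -68/31 (S = 68*(-1/31) = -68/31 ≈ -2.1936)
Q(H) = 2992/31 - 44*H (Q(H) = -44*(H - 68/31) = -44*(-68/31 + H) = 2992/31 - 44*H)
-4329 + Q(o(t(-5), -8)) = -4329 + (2992/31 - (-1100)*(-8)) = -4329 + (2992/31 - 44*200) = -4329 + (2992/31 - 8800) = -4329 - 269808/31 = -404007/31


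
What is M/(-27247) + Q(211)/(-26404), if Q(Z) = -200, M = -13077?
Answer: 87683627/179857447 ≈ 0.48752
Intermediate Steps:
M/(-27247) + Q(211)/(-26404) = -13077/(-27247) - 200/(-26404) = -13077*(-1/27247) - 200*(-1/26404) = 13077/27247 + 50/6601 = 87683627/179857447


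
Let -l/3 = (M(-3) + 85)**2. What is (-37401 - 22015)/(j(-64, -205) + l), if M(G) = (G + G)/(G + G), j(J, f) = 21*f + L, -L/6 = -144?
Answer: 59416/25629 ≈ 2.3183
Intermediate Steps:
L = 864 (L = -6*(-144) = 864)
j(J, f) = 864 + 21*f (j(J, f) = 21*f + 864 = 864 + 21*f)
M(G) = 1 (M(G) = (2*G)/((2*G)) = (2*G)*(1/(2*G)) = 1)
l = -22188 (l = -3*(1 + 85)**2 = -3*86**2 = -3*7396 = -22188)
(-37401 - 22015)/(j(-64, -205) + l) = (-37401 - 22015)/((864 + 21*(-205)) - 22188) = -59416/((864 - 4305) - 22188) = -59416/(-3441 - 22188) = -59416/(-25629) = -59416*(-1/25629) = 59416/25629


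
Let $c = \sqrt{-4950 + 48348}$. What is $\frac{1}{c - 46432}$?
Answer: $- \frac{23216}{1077943613} - \frac{3 \sqrt{4822}}{2155887226} \approx -2.1634 \cdot 10^{-5}$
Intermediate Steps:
$c = 3 \sqrt{4822}$ ($c = \sqrt{43398} = 3 \sqrt{4822} \approx 208.32$)
$\frac{1}{c - 46432} = \frac{1}{3 \sqrt{4822} - 46432} = \frac{1}{-46432 + 3 \sqrt{4822}}$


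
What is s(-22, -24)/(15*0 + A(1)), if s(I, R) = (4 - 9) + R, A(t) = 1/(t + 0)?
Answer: -29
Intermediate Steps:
A(t) = 1/t
s(I, R) = -5 + R
s(-22, -24)/(15*0 + A(1)) = (-5 - 24)/(15*0 + 1/1) = -29/(0 + 1) = -29/1 = -29*1 = -29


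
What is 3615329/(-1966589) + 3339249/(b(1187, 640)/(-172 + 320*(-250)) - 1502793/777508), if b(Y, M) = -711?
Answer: -2842679923083058071472/1637856061444573 ≈ -1.7356e+6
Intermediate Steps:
3615329/(-1966589) + 3339249/(b(1187, 640)/(-172 + 320*(-250)) - 1502793/777508) = 3615329/(-1966589) + 3339249/(-711/(-172 + 320*(-250)) - 1502793/777508) = 3615329*(-1/1966589) + 3339249/(-711/(-172 - 80000) - 1502793*1/777508) = -3615329/1966589 + 3339249/(-711/(-80172) - 1502793/777508) = -3615329/1966589 + 3339249/(-711*(-1/80172) - 1502793/777508) = -3615329/1966589 + 3339249/(79/8908 - 1502793/777508) = -3615329/1966589 + 3339249/(-832841057/432877579) = -3615329/1966589 + 3339249*(-432877579/832841057) = -3615329/1966589 - 1445486022798171/832841057 = -2842679923083058071472/1637856061444573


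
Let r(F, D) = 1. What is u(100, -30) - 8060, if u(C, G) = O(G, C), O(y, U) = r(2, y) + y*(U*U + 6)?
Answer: -308239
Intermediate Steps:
O(y, U) = 1 + y*(6 + U**2) (O(y, U) = 1 + y*(U*U + 6) = 1 + y*(U**2 + 6) = 1 + y*(6 + U**2))
u(C, G) = 1 + 6*G + G*C**2
u(100, -30) - 8060 = (1 + 6*(-30) - 30*100**2) - 8060 = (1 - 180 - 30*10000) - 8060 = (1 - 180 - 300000) - 8060 = -300179 - 8060 = -308239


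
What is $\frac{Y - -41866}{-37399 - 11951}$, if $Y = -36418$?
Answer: $- \frac{908}{8225} \approx -0.1104$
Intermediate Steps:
$\frac{Y - -41866}{-37399 - 11951} = \frac{-36418 - -41866}{-37399 - 11951} = \frac{-36418 + 41866}{-49350} = 5448 \left(- \frac{1}{49350}\right) = - \frac{908}{8225}$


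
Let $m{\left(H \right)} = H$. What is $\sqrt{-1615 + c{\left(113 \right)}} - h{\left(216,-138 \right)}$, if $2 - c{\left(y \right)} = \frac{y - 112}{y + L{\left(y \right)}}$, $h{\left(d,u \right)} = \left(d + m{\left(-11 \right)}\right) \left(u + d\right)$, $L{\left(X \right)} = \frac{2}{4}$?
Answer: $-15990 + \frac{i \sqrt{83116731}}{227} \approx -15990.0 + 40.162 i$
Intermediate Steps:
$L{\left(X \right)} = \frac{1}{2}$ ($L{\left(X \right)} = 2 \cdot \frac{1}{4} = \frac{1}{2}$)
$h{\left(d,u \right)} = \left(-11 + d\right) \left(d + u\right)$ ($h{\left(d,u \right)} = \left(d - 11\right) \left(u + d\right) = \left(-11 + d\right) \left(d + u\right)$)
$c{\left(y \right)} = 2 - \frac{-112 + y}{\frac{1}{2} + y}$ ($c{\left(y \right)} = 2 - \frac{y - 112}{y + \frac{1}{2}} = 2 - \frac{-112 + y}{\frac{1}{2} + y}$)
$\sqrt{-1615 + c{\left(113 \right)}} - h{\left(216,-138 \right)} = \sqrt{-1615 + \frac{2 \left(113 + 113\right)}{1 + 2 \cdot 113}} - \left(216^{2} - 2376 - -1518 + 216 \left(-138\right)\right) = \sqrt{-1615 + 2 \frac{1}{1 + 226} \cdot 226} - \left(46656 - 2376 + 1518 - 29808\right) = \sqrt{-1615 + 2 \cdot \frac{1}{227} \cdot 226} - 15990 = \sqrt{-1615 + \frac{452}{227}} - 15990 = \sqrt{- \frac{366153}{227}} - 15990 = \frac{i \sqrt{83116731}}{227} - 15990 = -15990 + \frac{i \sqrt{83116731}}{227}$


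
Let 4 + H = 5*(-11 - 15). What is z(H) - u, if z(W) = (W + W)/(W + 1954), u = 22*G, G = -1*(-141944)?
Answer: -1420859507/455 ≈ -3.1228e+6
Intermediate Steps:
G = 141944
H = -134 (H = -4 + 5*(-11 - 15) = -4 + 5*(-26) = -4 - 130 = -134)
u = 3122768 (u = 22*141944 = 3122768)
z(W) = 2*W/(1954 + W) (z(W) = (2*W)/(1954 + W) = 2*W/(1954 + W))
z(H) - u = 2*(-134)/(1954 - 134) - 1*3122768 = 2*(-134)/1820 - 3122768 = 2*(-134)*(1/1820) - 3122768 = -67/455 - 3122768 = -1420859507/455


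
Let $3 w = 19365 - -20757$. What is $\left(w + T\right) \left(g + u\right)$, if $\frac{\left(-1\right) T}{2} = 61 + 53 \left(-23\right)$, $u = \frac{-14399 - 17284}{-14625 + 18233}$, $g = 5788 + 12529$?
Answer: $\frac{518209735785}{1804} \approx 2.8726 \cdot 10^{8}$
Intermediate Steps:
$g = 18317$
$u = - \frac{31683}{3608} \approx -8.7813$
$T = 2316$ ($T = - 2 \left(61 + 53 \left(-23\right)\right) = - 2 \left(61 - 1219\right) = \left(-2\right) \left(-1158\right) = 2316$)
$w = 13374$ ($w = \frac{19365 - -20757}{3} = \frac{19365 + 20757}{3} = \frac{1}{3} \cdot 40122 = 13374$)
$\left(w + T\right) \left(g + u\right) = \left(13374 + 2316\right) \left(18317 - \frac{31683}{3608}\right) = 15690 \cdot \frac{66056053}{3608} = \frac{518209735785}{1804}$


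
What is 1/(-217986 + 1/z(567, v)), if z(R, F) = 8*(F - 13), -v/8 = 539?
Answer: -34600/7542315601 ≈ -4.5874e-6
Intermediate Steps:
v = -4312 (v = -8*539 = -4312)
z(R, F) = -104 + 8*F (z(R, F) = 8*(-13 + F) = -104 + 8*F)
1/(-217986 + 1/z(567, v)) = 1/(-217986 + 1/(-104 + 8*(-4312))) = 1/(-217986 + 1/(-104 - 34496)) = 1/(-217986 + 1/(-34600)) = 1/(-217986 - 1/34600) = 1/(-7542315601/34600) = -34600/7542315601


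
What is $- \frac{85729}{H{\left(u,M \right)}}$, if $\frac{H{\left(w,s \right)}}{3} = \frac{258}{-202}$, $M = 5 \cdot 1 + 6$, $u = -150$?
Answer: $\frac{8658629}{387} \approx 22374.0$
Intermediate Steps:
$M = 11$ ($M = 5 + 6 = 11$)
$H{\left(w,s \right)} = - \frac{387}{101}$ ($H{\left(w,s \right)} = 3 \frac{258}{-202} = 3 \cdot 258 \left(- \frac{1}{202}\right) = 3 \left(- \frac{129}{101}\right) = - \frac{387}{101}$)
$- \frac{85729}{H{\left(u,M \right)}} = - \frac{85729}{- \frac{387}{101}} = \left(-85729\right) \left(- \frac{101}{387}\right) = \frac{8658629}{387}$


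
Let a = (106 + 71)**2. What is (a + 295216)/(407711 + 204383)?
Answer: 326545/612094 ≈ 0.53349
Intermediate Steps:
a = 31329 (a = 177**2 = 31329)
(a + 295216)/(407711 + 204383) = (31329 + 295216)/(407711 + 204383) = 326545/612094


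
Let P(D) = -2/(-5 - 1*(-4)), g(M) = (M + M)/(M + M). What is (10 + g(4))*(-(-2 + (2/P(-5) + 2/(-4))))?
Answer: 33/2 ≈ 16.500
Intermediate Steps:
g(M) = 1 (g(M) = (2*M)/((2*M)) = (2*M)*(1/(2*M)) = 1)
P(D) = 2 (P(D) = -2/(-5 + 4) = -2/(-1) = -2*(-1) = 2)
(10 + g(4))*(-(-2 + (2/P(-5) + 2/(-4)))) = (10 + 1)*(-(-2 + (2/2 + 2/(-4)))) = 11*(-(-2 + (2*(1/2) + 2*(-1/4)))) = 11*(-(-2 + (1 - 1/2))) = 11*(-(-2 + 1/2)) = 11*(-1*(-3/2)) = 11*(3/2) = 33/2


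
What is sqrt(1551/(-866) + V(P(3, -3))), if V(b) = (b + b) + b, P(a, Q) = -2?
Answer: I*sqrt(5842902)/866 ≈ 2.7912*I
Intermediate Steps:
V(b) = 3*b (V(b) = 2*b + b = 3*b)
sqrt(1551/(-866) + V(P(3, -3))) = sqrt(1551/(-866) + 3*(-2)) = sqrt(1551*(-1/866) - 6) = sqrt(-1551/866 - 6) = sqrt(-6747/866) = I*sqrt(5842902)/866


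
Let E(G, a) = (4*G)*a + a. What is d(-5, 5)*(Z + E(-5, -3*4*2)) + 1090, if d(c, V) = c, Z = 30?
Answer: -1340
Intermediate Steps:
E(G, a) = a + 4*G*a (E(G, a) = 4*G*a + a = a + 4*G*a)
d(-5, 5)*(Z + E(-5, -3*4*2)) + 1090 = -5*(30 + (-3*4*2)*(1 + 4*(-5))) + 1090 = -5*(30 + (-12*2)*(1 - 20)) + 1090 = -5*(30 - 24*(-19)) + 1090 = -5*(30 + 456) + 1090 = -5*486 + 1090 = -2430 + 1090 = -1340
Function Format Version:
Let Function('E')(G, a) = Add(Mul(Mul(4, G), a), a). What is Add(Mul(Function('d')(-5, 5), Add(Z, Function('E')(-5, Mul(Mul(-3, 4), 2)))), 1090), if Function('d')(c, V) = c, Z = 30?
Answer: -1340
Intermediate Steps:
Function('E')(G, a) = Add(a, Mul(4, G, a)) (Function('E')(G, a) = Add(Mul(4, G, a), a) = Add(a, Mul(4, G, a)))
Add(Mul(Function('d')(-5, 5), Add(Z, Function('E')(-5, Mul(Mul(-3, 4), 2)))), 1090) = Add(Mul(-5, Add(30, Mul(Mul(Mul(-3, 4), 2), Add(1, Mul(4, -5))))), 1090) = Add(Mul(-5, Add(30, Mul(Mul(-12, 2), Add(1, -20)))), 1090) = Add(Mul(-5, Add(30, Mul(-24, -19))), 1090) = Add(Mul(-5, Add(30, 456)), 1090) = Add(Mul(-5, 486), 1090) = Add(-2430, 1090) = -1340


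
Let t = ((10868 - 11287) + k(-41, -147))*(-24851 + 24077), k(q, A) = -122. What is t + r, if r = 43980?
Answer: 462714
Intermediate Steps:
t = 418734 (t = ((10868 - 11287) - 122)*(-24851 + 24077) = (-419 - 122)*(-774) = -541*(-774) = 418734)
t + r = 418734 + 43980 = 462714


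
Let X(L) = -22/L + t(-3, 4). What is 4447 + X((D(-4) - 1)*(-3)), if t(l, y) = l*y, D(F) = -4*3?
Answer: 172943/39 ≈ 4434.4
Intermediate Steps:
D(F) = -12
X(L) = -12 - 22/L (X(L) = -22/L - 3*4 = -22/L - 12 = -12 - 22/L)
4447 + X((D(-4) - 1)*(-3)) = 4447 + (-12 - 22*(-1/(3*(-12 - 1)))) = 4447 + (-12 - 22/((-13*(-3)))) = 4447 + (-12 - 22/39) = 4447 - 490/39 = 172943/39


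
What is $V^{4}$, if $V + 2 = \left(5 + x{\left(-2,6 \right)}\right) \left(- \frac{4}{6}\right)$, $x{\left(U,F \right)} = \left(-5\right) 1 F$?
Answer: $\frac{3748096}{81} \approx 46273.0$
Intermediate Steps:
$x{\left(U,F \right)} = - 5 F$
$V = \frac{44}{3}$ ($V = -2 + \left(5 - 30\right) \left(- \frac{4}{6}\right) = -2 + \left(5 - 30\right) \left(\left(-4\right) \frac{1}{6}\right) = -2 - - \frac{50}{3} = -2 + \frac{50}{3} = \frac{44}{3} \approx 14.667$)
$V^{4} = \left(\frac{44}{3}\right)^{4} = \frac{3748096}{81}$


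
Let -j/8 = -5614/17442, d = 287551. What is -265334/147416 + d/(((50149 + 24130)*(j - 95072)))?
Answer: -2042612308957551319/1134822239315344648 ≈ -1.7999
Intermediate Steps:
j = 22456/8721 (j = -(-44912)/17442 = -8*(-2807/8721) = 22456/8721 ≈ 2.5749)
-265334/147416 + d/(((50149 + 24130)*(j - 95072))) = -265334/147416 + 287551/(((50149 + 24130)*(22456/8721 - 95072))) = -265334*1/147416 + 287551/((74279*(-829100456/8721))) = -132667/73708 + 287551/(-61584752771224/8721) = -132667/73708 + 287551*(-8721/61584752771224) = -132667/73708 - 2507732271/61584752771224 = -2042612308957551319/1134822239315344648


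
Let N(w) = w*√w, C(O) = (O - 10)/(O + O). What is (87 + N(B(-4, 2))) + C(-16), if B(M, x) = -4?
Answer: 1405/16 - 8*I ≈ 87.813 - 8.0*I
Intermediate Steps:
C(O) = (-10 + O)/(2*O) (C(O) = (-10 + O)/((2*O)) = (-10 + O)*(1/(2*O)) = (-10 + O)/(2*O))
N(w) = w^(3/2)
(87 + N(B(-4, 2))) + C(-16) = (87 + (-4)^(3/2)) + (½)*(-10 - 16)/(-16) = (87 - 8*I) + (½)*(-1/16)*(-26) = (87 - 8*I) + 13/16 = 1405/16 - 8*I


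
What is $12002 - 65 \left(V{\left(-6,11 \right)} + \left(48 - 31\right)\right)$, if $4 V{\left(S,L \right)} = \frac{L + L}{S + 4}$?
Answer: $\frac{44303}{4} \approx 11076.0$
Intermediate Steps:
$V{\left(S,L \right)} = \frac{L}{2 \left(4 + S\right)}$ ($V{\left(S,L \right)} = \frac{\left(L + L\right) \frac{1}{S + 4}}{4} = \frac{2 L \frac{1}{4 + S}}{4} = \frac{L}{2 \left(4 + S\right)}$)
$12002 - 65 \left(V{\left(-6,11 \right)} + \left(48 - 31\right)\right) = 12002 - 65 \left(\frac{1}{2} \cdot 11 \frac{1}{4 - 6} + \left(48 - 31\right)\right) = 12002 - 65 \left(\frac{1}{2} \cdot 11 \frac{1}{-2} + 17\right) = 12002 - 65 \left(\frac{1}{2} \cdot 11 \left(- \frac{1}{2}\right) + 17\right) = 12002 - 65 \left(- \frac{11}{4} + 17\right) = 12002 - \frac{3705}{4} = \frac{44303}{4}$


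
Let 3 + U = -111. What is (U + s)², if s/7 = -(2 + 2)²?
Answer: 51076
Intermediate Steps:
s = -112 (s = 7*(-(2 + 2)²) = 7*(-1*4²) = 7*(-1*16) = 7*(-16) = -112)
U = -114 (U = -3 - 111 = -114)
(U + s)² = (-114 - 112)² = (-226)² = 51076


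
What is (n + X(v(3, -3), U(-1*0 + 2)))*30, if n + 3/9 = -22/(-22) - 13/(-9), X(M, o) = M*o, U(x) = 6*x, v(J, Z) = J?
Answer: 3430/3 ≈ 1143.3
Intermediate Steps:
n = 19/9 (n = -⅓ + (-22/(-22) - 13/(-9)) = -⅓ + (-22*(-1/22) - 13*(-⅑)) = -⅓ + (1 + 13/9) = -⅓ + 22/9 = 19/9 ≈ 2.1111)
(n + X(v(3, -3), U(-1*0 + 2)))*30 = (19/9 + 3*(6*(-1*0 + 2)))*30 = (19/9 + 3*(6*(0 + 2)))*30 = (19/9 + 3*(6*2))*30 = (19/9 + 3*12)*30 = (19/9 + 36)*30 = (343/9)*30 = 3430/3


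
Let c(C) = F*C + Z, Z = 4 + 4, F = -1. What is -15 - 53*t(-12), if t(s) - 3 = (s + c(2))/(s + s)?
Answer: -749/4 ≈ -187.25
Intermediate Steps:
Z = 8
c(C) = 8 - C (c(C) = -C + 8 = 8 - C)
t(s) = 3 + (6 + s)/(2*s) (t(s) = 3 + (s + (8 - 1*2))/(s + s) = 3 + (s + (8 - 2))/((2*s)) = 3 + (s + 6)*(1/(2*s)) = 3 + (6 + s)*(1/(2*s)) = 3 + (6 + s)/(2*s))
-15 - 53*t(-12) = -15 - 53*(7/2 + 3/(-12)) = -15 - 53*(7/2 + 3*(-1/12)) = -15 - 53*(7/2 - ¼) = -15 - 53*13/4 = -15 - 689/4 = -749/4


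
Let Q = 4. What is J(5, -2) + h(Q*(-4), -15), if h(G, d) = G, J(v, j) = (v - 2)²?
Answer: -7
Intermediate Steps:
J(v, j) = (-2 + v)²
J(5, -2) + h(Q*(-4), -15) = (-2 + 5)² + 4*(-4) = 3² - 16 = 9 - 16 = -7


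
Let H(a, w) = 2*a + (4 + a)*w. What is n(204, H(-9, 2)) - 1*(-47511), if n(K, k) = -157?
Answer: 47354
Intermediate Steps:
H(a, w) = 2*a + w*(4 + a)
n(204, H(-9, 2)) - 1*(-47511) = -157 - 1*(-47511) = -157 + 47511 = 47354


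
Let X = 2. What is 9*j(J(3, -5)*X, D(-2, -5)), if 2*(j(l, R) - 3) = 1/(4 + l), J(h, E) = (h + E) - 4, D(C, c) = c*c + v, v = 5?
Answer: 423/16 ≈ 26.438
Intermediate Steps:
D(C, c) = 5 + c² (D(C, c) = c*c + 5 = c² + 5 = 5 + c²)
J(h, E) = -4 + E + h (J(h, E) = (E + h) - 4 = -4 + E + h)
j(l, R) = 3 + 1/(2*(4 + l))
9*j(J(3, -5)*X, D(-2, -5)) = 9*((25 + 6*((-4 - 5 + 3)*2))/(2*(4 + (-4 - 5 + 3)*2))) = 9*((25 + 6*(-6*2))/(2*(4 - 6*2))) = 9*((25 + 6*(-12))/(2*(4 - 12))) = 9*((½)*(25 - 72)/(-8)) = 9*((½)*(-⅛)*(-47)) = 9*(47/16) = 423/16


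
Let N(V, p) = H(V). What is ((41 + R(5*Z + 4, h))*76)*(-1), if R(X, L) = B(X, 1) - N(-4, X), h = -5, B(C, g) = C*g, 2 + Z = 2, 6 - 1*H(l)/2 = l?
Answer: -1900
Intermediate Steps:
H(l) = 12 - 2*l
Z = 0 (Z = -2 + 2 = 0)
N(V, p) = 12 - 2*V
R(X, L) = -20 + X (R(X, L) = X*1 - (12 - 2*(-4)) = X - (12 + 8) = X - 1*20 = X - 20 = -20 + X)
((41 + R(5*Z + 4, h))*76)*(-1) = ((41 + (-20 + (5*0 + 4)))*76)*(-1) = ((41 + (-20 + (0 + 4)))*76)*(-1) = ((41 + (-20 + 4))*76)*(-1) = ((41 - 16)*76)*(-1) = (25*76)*(-1) = 1900*(-1) = -1900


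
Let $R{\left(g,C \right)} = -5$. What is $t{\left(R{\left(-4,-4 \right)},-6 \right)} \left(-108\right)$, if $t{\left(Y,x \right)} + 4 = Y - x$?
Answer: $324$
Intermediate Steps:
$t{\left(Y,x \right)} = -4 + Y - x$ ($t{\left(Y,x \right)} = -4 + \left(Y - x\right) = -4 + Y - x$)
$t{\left(R{\left(-4,-4 \right)},-6 \right)} \left(-108\right) = \left(-4 - 5 - -6\right) \left(-108\right) = \left(-4 - 5 + 6\right) \left(-108\right) = \left(-3\right) \left(-108\right) = 324$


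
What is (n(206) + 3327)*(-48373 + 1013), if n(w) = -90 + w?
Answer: -163060480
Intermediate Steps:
(n(206) + 3327)*(-48373 + 1013) = ((-90 + 206) + 3327)*(-48373 + 1013) = (116 + 3327)*(-47360) = 3443*(-47360) = -163060480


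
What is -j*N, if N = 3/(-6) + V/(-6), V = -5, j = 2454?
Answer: -818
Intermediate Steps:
N = ⅓ (N = 3/(-6) - 5/(-6) = 3*(-⅙) - 5*(-⅙) = -½ + ⅚ = ⅓ ≈ 0.33333)
-j*N = -2454/3 = -1*818 = -818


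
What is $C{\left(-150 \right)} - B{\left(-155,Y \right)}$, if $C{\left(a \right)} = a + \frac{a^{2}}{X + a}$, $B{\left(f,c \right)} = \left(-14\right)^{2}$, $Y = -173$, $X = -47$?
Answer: $- \frac{90662}{197} \approx -460.21$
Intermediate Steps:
$B{\left(f,c \right)} = 196$
$C{\left(a \right)} = a + \frac{a^{2}}{-47 + a}$
$C{\left(-150 \right)} - B{\left(-155,Y \right)} = - \frac{150 \left(-47 + 2 \left(-150\right)\right)}{-47 - 150} - 196 = - \frac{150 \left(-47 - 300\right)}{-197} - 196 = \left(-150\right) \left(- \frac{1}{197}\right) \left(-347\right) - 196 = - \frac{52050}{197} - 196 = - \frac{90662}{197}$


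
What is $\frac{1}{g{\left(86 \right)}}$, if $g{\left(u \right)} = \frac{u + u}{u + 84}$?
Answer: $\frac{85}{86} \approx 0.98837$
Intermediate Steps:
$g{\left(u \right)} = \frac{2 u}{84 + u}$
$\frac{1}{g{\left(86 \right)}} = \frac{1}{2 \cdot 86 \frac{1}{84 + 86}} = \frac{1}{2 \cdot 86 \cdot \frac{1}{170}} = \frac{1}{\frac{86}{85}} = \frac{85}{86}$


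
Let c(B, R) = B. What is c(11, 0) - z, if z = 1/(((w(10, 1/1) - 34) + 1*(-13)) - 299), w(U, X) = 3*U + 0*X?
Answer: 3477/316 ≈ 11.003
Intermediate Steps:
w(U, X) = 3*U (w(U, X) = 3*U + 0 = 3*U)
z = -1/316 (z = 1/(((3*10 - 34) + 1*(-13)) - 299) = 1/(((30 - 34) - 13) - 299) = 1/((-4 - 13) - 299) = 1/(-17 - 299) = 1/(-316) = -1/316 ≈ -0.0031646)
c(11, 0) - z = 11 - 1*(-1/316) = 11 + 1/316 = 3477/316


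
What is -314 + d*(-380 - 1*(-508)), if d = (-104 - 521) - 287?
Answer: -117050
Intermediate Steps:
d = -912 (d = -625 - 287 = -912)
-314 + d*(-380 - 1*(-508)) = -314 - 912*(-380 - 1*(-508)) = -314 - 912*(-380 + 508) = -314 - 912*128 = -314 - 116736 = -117050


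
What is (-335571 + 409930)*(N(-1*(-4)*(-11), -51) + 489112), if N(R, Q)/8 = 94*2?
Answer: 36481715144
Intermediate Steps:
N(R, Q) = 1504 (N(R, Q) = 8*(94*2) = 8*188 = 1504)
(-335571 + 409930)*(N(-1*(-4)*(-11), -51) + 489112) = (-335571 + 409930)*(1504 + 489112) = 74359*490616 = 36481715144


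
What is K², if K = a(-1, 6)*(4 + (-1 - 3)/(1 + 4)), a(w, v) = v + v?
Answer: 36864/25 ≈ 1474.6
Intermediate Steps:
a(w, v) = 2*v
K = 192/5 (K = (2*6)*(4 + (-1 - 3)/(1 + 4)) = 12*(4 - 4/5) = 12*(4 - 4*⅕) = 12*(4 - ⅘) = 12*(16/5) = 192/5 ≈ 38.400)
K² = (192/5)² = 36864/25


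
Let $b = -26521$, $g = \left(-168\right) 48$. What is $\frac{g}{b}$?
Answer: $\frac{8064}{26521} \approx 0.30406$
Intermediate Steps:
$g = -8064$
$\frac{g}{b} = - \frac{8064}{-26521} = \left(-8064\right) \left(- \frac{1}{26521}\right) = \frac{8064}{26521}$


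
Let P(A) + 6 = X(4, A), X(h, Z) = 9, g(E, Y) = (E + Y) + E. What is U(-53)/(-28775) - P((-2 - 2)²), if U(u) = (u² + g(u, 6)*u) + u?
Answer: -94381/28775 ≈ -3.2800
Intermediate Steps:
g(E, Y) = Y + 2*E
P(A) = 3 (P(A) = -6 + 9 = 3)
U(u) = u + u² + u*(6 + 2*u) (U(u) = (u² + (6 + 2*u)*u) + u = (u² + u*(6 + 2*u)) + u = u + u² + u*(6 + 2*u))
U(-53)/(-28775) - P((-2 - 2)²) = -53*(7 + 3*(-53))/(-28775) - 1*3 = -53*(7 - 159)*(-1/28775) - 3 = -53*(-152)*(-1/28775) - 3 = 8056*(-1/28775) - 3 = -8056/28775 - 3 = -94381/28775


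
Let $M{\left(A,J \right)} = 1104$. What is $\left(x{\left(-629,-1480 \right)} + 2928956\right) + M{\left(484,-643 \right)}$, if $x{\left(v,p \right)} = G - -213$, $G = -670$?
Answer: $2929603$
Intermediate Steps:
$x{\left(v,p \right)} = -457$ ($x{\left(v,p \right)} = -670 - -213 = -670 + 213 = -457$)
$\left(x{\left(-629,-1480 \right)} + 2928956\right) + M{\left(484,-643 \right)} = \left(-457 + 2928956\right) + 1104 = 2928499 + 1104 = 2929603$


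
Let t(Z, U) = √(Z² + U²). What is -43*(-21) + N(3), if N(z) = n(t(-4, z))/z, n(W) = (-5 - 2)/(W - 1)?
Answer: 10829/12 ≈ 902.42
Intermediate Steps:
t(Z, U) = √(U² + Z²)
n(W) = -7/(-1 + W)
N(z) = -7/(z*(-1 + √(16 + z²))) (N(z) = (-7/(-1 + √(z² + (-4)²)))/z = (-7/(-1 + √(z² + 16)))/z = (-7/(-1 + √(16 + z²)))/z = -7/(z*(-1 + √(16 + z²))))
-43*(-21) + N(3) = -43*(-21) - 7/(3*(-1 + √(16 + 3²))) = 903 - 7*⅓/(-1 + √(16 + 9)) = 903 - 7*⅓/(-1 + √25) = 903 - 7*⅓/(-1 + 5) = 903 - 7*⅓/4 = 903 - 7*⅓*¼ = 903 - 7/12 = 10829/12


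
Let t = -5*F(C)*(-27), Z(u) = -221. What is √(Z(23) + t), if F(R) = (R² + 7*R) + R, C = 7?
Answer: √13954 ≈ 118.13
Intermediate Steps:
F(R) = R² + 8*R
t = 14175 (t = -35*(8 + 7)*(-27) = -35*15*(-27) = -5*105*(-27) = -525*(-27) = 14175)
√(Z(23) + t) = √(-221 + 14175) = √13954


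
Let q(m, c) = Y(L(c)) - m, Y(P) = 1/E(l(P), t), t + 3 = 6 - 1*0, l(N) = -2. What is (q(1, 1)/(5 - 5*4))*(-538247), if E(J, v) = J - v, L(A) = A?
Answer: -1076494/25 ≈ -43060.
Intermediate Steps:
t = 3 (t = -3 + (6 - 1*0) = -3 + (6 + 0) = -3 + 6 = 3)
Y(P) = -⅕ (Y(P) = 1/(-2 - 1*3) = 1/(-2 - 3) = 1/(-5) = -⅕)
q(m, c) = -⅕ - m
(q(1, 1)/(5 - 5*4))*(-538247) = ((-⅕ - 1*1)/(5 - 5*4))*(-538247) = ((-⅕ - 1)/(5 - 20))*(-538247) = -6/5/(-15)*(-538247) = -6/5*(-1/15)*(-538247) = (2/25)*(-538247) = -1076494/25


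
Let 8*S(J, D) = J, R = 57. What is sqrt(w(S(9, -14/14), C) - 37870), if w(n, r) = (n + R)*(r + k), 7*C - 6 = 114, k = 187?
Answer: 11*I*sqrt(168490)/28 ≈ 161.26*I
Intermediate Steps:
S(J, D) = J/8
C = 120/7 (C = 6/7 + (1/7)*114 = 6/7 + 114/7 = 120/7 ≈ 17.143)
w(n, r) = (57 + n)*(187 + r) (w(n, r) = (n + 57)*(r + 187) = (57 + n)*(187 + r))
sqrt(w(S(9, -14/14), C) - 37870) = sqrt((10659 + 57*(120/7) + 187*((1/8)*9) + ((1/8)*9)*(120/7)) - 37870) = sqrt((10659 + 6840/7 + 187*(9/8) + (9/8)*(120/7)) - 37870) = sqrt((10659 + 6840/7 + 1683/8 + 135/7) - 37870) = sqrt(664485/56 - 37870) = sqrt(-1456235/56) = 11*I*sqrt(168490)/28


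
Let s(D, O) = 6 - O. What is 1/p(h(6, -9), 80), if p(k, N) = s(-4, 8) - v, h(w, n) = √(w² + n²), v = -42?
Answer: 1/40 ≈ 0.025000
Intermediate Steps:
h(w, n) = √(n² + w²)
p(k, N) = 40 (p(k, N) = (6 - 1*8) - 1*(-42) = (6 - 8) + 42 = -2 + 42 = 40)
1/p(h(6, -9), 80) = 1/40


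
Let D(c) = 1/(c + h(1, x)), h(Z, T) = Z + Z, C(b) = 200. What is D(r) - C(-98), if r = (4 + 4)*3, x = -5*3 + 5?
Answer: -5199/26 ≈ -199.96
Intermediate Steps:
x = -10 (x = -15 + 5 = -10)
r = 24 (r = 8*3 = 24)
h(Z, T) = 2*Z
D(c) = 1/(2 + c) (D(c) = 1/(c + 2*1) = 1/(c + 2) = 1/(2 + c))
D(r) - C(-98) = 1/(2 + 24) - 1*200 = 1/26 - 200 = -5199/26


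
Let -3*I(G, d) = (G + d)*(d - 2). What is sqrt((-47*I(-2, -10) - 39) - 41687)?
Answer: I*sqrt(39470) ≈ 198.67*I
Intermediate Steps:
I(G, d) = -(-2 + d)*(G + d)/3 (I(G, d) = -(G + d)*(d - 2)/3 = -(G + d)*(-2 + d)/3 = -(-2 + d)*(G + d)/3)
sqrt((-47*I(-2, -10) - 39) - 41687) = sqrt((-47*(-1/3*(-10)**2 + (2/3)*(-2) + (2/3)*(-10) - 1/3*(-2)*(-10)) - 39) - 41687) = sqrt((-47*(-1/3*100 - 4/3 - 20/3 - 20/3) - 39) - 41687) = sqrt((-47*(-100/3 - 4/3 - 20/3 - 20/3) - 39) - 41687) = sqrt((-47*(-48) - 39) - 41687) = sqrt((2256 - 39) - 41687) = sqrt(2217 - 41687) = sqrt(-39470) = I*sqrt(39470)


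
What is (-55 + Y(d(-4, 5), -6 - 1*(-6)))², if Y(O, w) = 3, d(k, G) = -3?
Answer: 2704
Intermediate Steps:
(-55 + Y(d(-4, 5), -6 - 1*(-6)))² = (-55 + 3)² = (-52)² = 2704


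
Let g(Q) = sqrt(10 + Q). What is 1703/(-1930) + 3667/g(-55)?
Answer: -1703/1930 - 3667*I*sqrt(5)/15 ≈ -0.88238 - 546.64*I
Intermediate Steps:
1703/(-1930) + 3667/g(-55) = 1703/(-1930) + 3667/(sqrt(10 - 55)) = 1703*(-1/1930) + 3667/(sqrt(-45)) = -1703/1930 + 3667/((3*I*sqrt(5))) = -1703/1930 + 3667*(-I*sqrt(5)/15) = -1703/1930 - 3667*I*sqrt(5)/15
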